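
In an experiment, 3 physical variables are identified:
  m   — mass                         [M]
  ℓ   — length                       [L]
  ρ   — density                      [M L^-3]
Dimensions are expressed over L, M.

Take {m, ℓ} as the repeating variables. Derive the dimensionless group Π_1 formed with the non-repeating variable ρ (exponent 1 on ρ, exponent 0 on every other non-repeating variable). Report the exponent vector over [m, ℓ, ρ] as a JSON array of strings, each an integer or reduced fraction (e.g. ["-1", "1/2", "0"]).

Exponent matrix [L,M] × [m,ℓ,ρ]:
  L: [ 0  1 -3]
  M: [ 1  0  1]
RREF → pivots at {m,ℓ} ⇒ r = 2
Pivot set = {m,ℓ}, free = {ρ}
RREF:
  r0: [   1    0    1]
  r1: [   0    1   -3]
Fix exponent of ρ at 1; solve each RREF row for its pivot's exponent:
  r0: exp(m) + (1)·1 = 0 ⇒ exp(m) = -1
  r1: exp(ℓ) + (-3)·1 = 0 ⇒ exp(ℓ) = 3
Π_1 = m^-1 · ℓ^3 · ρ

["-1", "3", "1"]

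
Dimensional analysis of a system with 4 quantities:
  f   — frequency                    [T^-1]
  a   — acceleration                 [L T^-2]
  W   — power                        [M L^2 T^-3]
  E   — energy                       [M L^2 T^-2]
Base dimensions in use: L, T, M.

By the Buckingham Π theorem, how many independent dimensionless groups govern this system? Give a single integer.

1

Dimensional matrix (L×T×M by f×a×W×E):
  L: [ 0  1  2  2]
  T: [-1 -2 -3 -2]
  M: [ 0  0  1  1]
Echelon form has 3 nonzero rows (pivots: f,a,W)
n=4, r=3 ⇒ 1 dimensionless group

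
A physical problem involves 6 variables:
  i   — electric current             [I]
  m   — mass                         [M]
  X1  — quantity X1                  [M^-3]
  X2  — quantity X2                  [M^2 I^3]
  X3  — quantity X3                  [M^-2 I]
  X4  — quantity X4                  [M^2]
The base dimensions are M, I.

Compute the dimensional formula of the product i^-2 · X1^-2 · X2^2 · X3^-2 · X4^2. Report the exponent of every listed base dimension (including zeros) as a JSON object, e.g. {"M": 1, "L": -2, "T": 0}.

{"M": 18, "I": 2}

Dimensional matrix (M×I by i×m×X1×X2×X3×X4):
  M: [ 0  1 -3  2 -2  2]
  I: [ 1  0  0  3  1  0]
  [M]: (-2)·0+(-2)·-3+(2)·2+(-2)·-2+(2)·2 = 18
  [I]: (-2)·1+(-2)·0+(2)·3+(-2)·1+(2)·0 = 2
⇒ M^18 I^2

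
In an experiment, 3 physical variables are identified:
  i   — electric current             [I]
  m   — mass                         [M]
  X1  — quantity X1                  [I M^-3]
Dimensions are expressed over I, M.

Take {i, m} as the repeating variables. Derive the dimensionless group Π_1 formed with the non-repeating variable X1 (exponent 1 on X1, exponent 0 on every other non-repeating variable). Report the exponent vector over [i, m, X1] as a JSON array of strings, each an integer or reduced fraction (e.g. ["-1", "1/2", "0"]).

Exponent matrix [I,M] × [i,m,X1]:
  I: [ 1  0  1]
  M: [ 0  1 -3]
RREF → pivots at {i,m} ⇒ r = 2
Pivot set = {i,m}, free = {X1}
RREF:
  r0: [   1    0    1]
  r1: [   0    1   -3]
Fix exponent of X1 at 1; solve each RREF row for its pivot's exponent:
  r0: exp(i) + (1)·1 = 0 ⇒ exp(i) = -1
  r1: exp(m) + (-3)·1 = 0 ⇒ exp(m) = 3
Π_1 = i^-1 · m^3 · X1

["-1", "3", "1"]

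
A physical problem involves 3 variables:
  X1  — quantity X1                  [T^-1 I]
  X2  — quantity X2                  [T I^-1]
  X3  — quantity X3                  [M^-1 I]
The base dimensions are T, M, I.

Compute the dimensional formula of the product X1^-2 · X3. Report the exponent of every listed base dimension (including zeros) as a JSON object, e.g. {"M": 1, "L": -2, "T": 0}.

{"T": 2, "M": -1, "I": -1}

Dimensional matrix (T×M×I by X1×X2×X3):
  T: [-1  1  0]
  M: [ 0  0 -1]
  I: [ 1 -1  1]
  [T]: (-2)·-1+(1)·0 = 2
  [M]: (-2)·0+(1)·-1 = -1
  [I]: (-2)·1+(1)·1 = -1
⇒ T^2 M^-1 I^-1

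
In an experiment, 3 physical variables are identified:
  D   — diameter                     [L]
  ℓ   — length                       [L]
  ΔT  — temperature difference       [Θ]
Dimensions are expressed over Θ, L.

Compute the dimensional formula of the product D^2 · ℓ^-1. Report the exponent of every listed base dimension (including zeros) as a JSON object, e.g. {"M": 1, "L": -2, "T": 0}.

Dimensional matrix (Θ×L by D×ℓ×ΔT):
  Θ: [ 0  0  1]
  L: [ 1  1  0]
  [Θ]: (2)·0+(-1)·0 = 0
  [L]: (2)·1+(-1)·1 = 1
⇒ L

{"Θ": 0, "L": 1}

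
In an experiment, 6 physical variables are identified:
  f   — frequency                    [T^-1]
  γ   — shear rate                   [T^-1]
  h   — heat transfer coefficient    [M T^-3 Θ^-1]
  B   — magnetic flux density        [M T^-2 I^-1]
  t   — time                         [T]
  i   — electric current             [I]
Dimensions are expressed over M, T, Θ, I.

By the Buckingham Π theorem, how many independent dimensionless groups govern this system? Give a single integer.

2

Exponent matrix [M,T,Θ,I] × [f,γ,h,B,t,i]:
  M: [ 0  0  1  1  0  0]
  T: [-1 -1 -3 -2  1  0]
  Θ: [ 0  0 -1  0  0  0]
  I: [ 0  0  0 -1  0  1]
Echelon form has 4 nonzero rows (pivots: f,h,B,i)
Π count = n − r = 6 − 4 = 2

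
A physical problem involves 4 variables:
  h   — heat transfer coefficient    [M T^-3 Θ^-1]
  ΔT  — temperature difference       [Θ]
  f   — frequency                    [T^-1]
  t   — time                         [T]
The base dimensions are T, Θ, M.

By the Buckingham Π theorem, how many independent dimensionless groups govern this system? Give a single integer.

Dimensional matrix (T×Θ×M by h×ΔT×f×t):
  T: [-3  0 -1  1]
  Θ: [-1  1  0  0]
  M: [ 1  0  0  0]
RREF → pivots at {h,ΔT,f} ⇒ r = 3
n=4, r=3 ⇒ 1 dimensionless group

1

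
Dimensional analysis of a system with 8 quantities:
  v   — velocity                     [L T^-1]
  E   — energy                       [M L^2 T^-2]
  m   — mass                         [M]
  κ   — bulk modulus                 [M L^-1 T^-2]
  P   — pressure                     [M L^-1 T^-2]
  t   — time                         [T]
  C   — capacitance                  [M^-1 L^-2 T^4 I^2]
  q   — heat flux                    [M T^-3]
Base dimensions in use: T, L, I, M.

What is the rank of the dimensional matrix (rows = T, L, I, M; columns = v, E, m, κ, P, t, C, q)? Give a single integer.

4

Exponent matrix [T,L,I,M] × [v,E,m,κ,P,t,C,q]:
  T: [-1 -2  0 -2 -2  1  4 -3]
  L: [ 1  2  0 -1 -1  0 -2  0]
  I: [ 0  0  0  0  0  0  2  0]
  M: [ 0  1  1  1  1  0 -1  1]
RREF → pivots at {v,E,κ,C} ⇒ r = 4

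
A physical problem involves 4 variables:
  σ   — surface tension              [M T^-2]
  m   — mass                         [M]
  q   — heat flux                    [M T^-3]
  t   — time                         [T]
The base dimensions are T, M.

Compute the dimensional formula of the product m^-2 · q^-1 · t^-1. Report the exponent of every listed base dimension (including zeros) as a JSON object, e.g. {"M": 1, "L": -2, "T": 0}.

{"T": 2, "M": -3}

Exponent matrix [T,M] × [σ,m,q,t]:
  T: [-2  0 -3  1]
  M: [ 1  1  1  0]
  [T]: (-2)·0+(-1)·-3+(-1)·1 = 2
  [M]: (-2)·1+(-1)·1+(-1)·0 = -3
⇒ T^2 M^-3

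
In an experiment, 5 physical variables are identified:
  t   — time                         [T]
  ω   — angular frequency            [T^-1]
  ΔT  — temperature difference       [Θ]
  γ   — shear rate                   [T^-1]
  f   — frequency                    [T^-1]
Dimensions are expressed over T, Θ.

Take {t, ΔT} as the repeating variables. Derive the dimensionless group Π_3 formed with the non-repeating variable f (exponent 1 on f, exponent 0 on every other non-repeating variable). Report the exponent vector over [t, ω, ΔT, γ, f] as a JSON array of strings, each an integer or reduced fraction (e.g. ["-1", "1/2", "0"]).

Exponent matrix [T,Θ] × [t,ω,ΔT,γ,f]:
  T: [ 1 -1  0 -1 -1]
  Θ: [ 0  0  1  0  0]
Echelon form has 2 nonzero rows (pivots: t,ΔT)
Repeat: t,ΔT; free: ω,γ,f
RREF:
  r0: [   1   -1    0   -1   -1]
  r1: [   0    0    1    0    0]
Fix exponent of f at 1, ω at 0, γ at 0; solve each RREF row for its pivot's exponent:
  r0: exp(t) + (-1)·1 = 0 ⇒ exp(t) = 1
  r1: exp(ΔT) + (0)·1 = 0 ⇒ exp(ΔT) = 0
Π_3 = t · f

["1", "0", "0", "0", "1"]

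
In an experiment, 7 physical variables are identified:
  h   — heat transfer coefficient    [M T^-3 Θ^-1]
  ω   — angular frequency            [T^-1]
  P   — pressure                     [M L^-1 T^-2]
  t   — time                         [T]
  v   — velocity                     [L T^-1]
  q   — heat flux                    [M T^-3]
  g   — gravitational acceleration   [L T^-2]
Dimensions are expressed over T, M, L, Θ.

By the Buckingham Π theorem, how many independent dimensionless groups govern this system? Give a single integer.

Write exponents as rows T,M,L,Θ / cols h,ω,P,t,v,q,g:
  T: [-3 -1 -2  1 -1 -3 -2]
  M: [ 1  0  1  0  0  1  0]
  L: [ 0  0 -1  0  1  0  1]
  Θ: [-1  0  0  0  0  0  0]
Echelon form has 4 nonzero rows (pivots: h,ω,P,v)
n=7, r=4 ⇒ 3 dimensionless groups

3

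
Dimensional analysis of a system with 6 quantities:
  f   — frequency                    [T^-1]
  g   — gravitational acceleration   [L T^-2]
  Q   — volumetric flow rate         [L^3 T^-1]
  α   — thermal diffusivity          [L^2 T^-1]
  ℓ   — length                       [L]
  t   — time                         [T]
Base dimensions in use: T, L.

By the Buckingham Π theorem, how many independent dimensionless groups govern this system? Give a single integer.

Dimensional matrix (T×L by f×g×Q×α×ℓ×t):
  T: [-1 -2 -1 -1  0  1]
  L: [ 0  1  3  2  1  0]
Row reduction gives pivot columns f,g; rank = 2
n=6, r=2 ⇒ 4 dimensionless groups

4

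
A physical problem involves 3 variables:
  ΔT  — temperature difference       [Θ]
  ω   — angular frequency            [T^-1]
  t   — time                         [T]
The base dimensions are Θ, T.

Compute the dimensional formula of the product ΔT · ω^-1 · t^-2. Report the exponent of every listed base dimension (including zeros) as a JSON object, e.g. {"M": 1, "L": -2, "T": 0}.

Write exponents as rows Θ,T / cols ΔT,ω,t:
  Θ: [ 1  0  0]
  T: [ 0 -1  1]
  [Θ]: (1)·1+(-1)·0+(-2)·0 = 1
  [T]: (1)·0+(-1)·-1+(-2)·1 = -1
⇒ Θ T^-1

{"Θ": 1, "T": -1}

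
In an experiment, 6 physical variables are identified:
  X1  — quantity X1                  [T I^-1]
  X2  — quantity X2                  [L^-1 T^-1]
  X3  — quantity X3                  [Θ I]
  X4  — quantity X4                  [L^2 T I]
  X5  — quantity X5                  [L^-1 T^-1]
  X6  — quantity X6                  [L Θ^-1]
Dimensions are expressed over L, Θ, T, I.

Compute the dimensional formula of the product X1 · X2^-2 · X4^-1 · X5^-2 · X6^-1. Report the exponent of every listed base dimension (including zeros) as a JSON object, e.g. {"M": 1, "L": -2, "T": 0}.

{"L": 1, "Θ": 1, "T": 4, "I": -2}

Write exponents as rows L,Θ,T,I / cols X1,X2,X3,X4,X5,X6:
  L: [ 0 -1  0  2 -1  1]
  Θ: [ 0  0  1  0  0 -1]
  T: [ 1 -1  0  1 -1  0]
  I: [-1  0  1  1  0  0]
  [L]: (1)·0+(-2)·-1+(-1)·2+(-2)·-1+(-1)·1 = 1
  [Θ]: (1)·0+(-2)·0+(-1)·0+(-2)·0+(-1)·-1 = 1
  [T]: (1)·1+(-2)·-1+(-1)·1+(-2)·-1+(-1)·0 = 4
  [I]: (1)·-1+(-2)·0+(-1)·1+(-2)·0+(-1)·0 = -2
⇒ L Θ T^4 I^-2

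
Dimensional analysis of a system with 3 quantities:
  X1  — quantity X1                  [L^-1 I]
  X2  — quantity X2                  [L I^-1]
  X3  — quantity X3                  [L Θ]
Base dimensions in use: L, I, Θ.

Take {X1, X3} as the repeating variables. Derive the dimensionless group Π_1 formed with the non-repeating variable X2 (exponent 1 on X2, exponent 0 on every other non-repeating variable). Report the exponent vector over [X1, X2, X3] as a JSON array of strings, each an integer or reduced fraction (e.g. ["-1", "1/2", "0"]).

Dimensional matrix (L×I×Θ by X1×X2×X3):
  L: [-1  1  1]
  I: [ 1 -1  0]
  Θ: [ 0  0  1]
Echelon form has 2 nonzero rows (pivots: X1,X3)
Pivot set = {X1,X3}, free = {X2}
RREF:
  r0: [   1   -1    0]
  r1: [   0    0    1]
  r2: [   0    0    0]
Fix exponent of X2 at 1; solve each RREF row for its pivot's exponent:
  r0: exp(X1) + (-1)·1 = 0 ⇒ exp(X1) = 1
  r1: exp(X3) + (0)·1 = 0 ⇒ exp(X3) = 0
Π_1 = X1 · X2

["1", "1", "0"]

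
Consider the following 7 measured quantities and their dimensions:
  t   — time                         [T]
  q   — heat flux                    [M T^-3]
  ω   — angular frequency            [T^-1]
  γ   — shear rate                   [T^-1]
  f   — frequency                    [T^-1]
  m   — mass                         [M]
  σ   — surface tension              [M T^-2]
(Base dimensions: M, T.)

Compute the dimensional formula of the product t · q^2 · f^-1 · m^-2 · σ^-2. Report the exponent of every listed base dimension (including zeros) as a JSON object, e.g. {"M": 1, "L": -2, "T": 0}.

Dimensional matrix (M×T by t×q×ω×γ×f×m×σ):
  M: [ 0  1  0  0  0  1  1]
  T: [ 1 -3 -1 -1 -1  0 -2]
  [M]: (1)·0+(2)·1+(-1)·0+(-2)·1+(-2)·1 = -2
  [T]: (1)·1+(2)·-3+(-1)·-1+(-2)·0+(-2)·-2 = 0
⇒ M^-2

{"M": -2, "T": 0}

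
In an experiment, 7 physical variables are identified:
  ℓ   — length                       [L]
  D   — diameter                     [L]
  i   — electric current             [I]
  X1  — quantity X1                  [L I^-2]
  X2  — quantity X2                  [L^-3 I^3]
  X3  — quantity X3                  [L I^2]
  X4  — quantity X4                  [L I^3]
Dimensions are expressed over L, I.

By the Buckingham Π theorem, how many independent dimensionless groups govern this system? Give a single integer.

5

Write exponents as rows L,I / cols ℓ,D,i,X1,X2,X3,X4:
  L: [ 1  1  0  1 -3  1  1]
  I: [ 0  0  1 -2  3  2  3]
RREF → pivots at {ℓ,i} ⇒ r = 2
Π count = n − r = 7 − 2 = 5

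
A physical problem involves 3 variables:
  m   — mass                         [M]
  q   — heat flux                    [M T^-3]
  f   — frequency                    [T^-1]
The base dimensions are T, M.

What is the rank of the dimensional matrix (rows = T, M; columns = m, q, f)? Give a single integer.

2

Write exponents as rows T,M / cols m,q,f:
  T: [ 0 -3 -1]
  M: [ 1  1  0]
Echelon form has 2 nonzero rows (pivots: m,q)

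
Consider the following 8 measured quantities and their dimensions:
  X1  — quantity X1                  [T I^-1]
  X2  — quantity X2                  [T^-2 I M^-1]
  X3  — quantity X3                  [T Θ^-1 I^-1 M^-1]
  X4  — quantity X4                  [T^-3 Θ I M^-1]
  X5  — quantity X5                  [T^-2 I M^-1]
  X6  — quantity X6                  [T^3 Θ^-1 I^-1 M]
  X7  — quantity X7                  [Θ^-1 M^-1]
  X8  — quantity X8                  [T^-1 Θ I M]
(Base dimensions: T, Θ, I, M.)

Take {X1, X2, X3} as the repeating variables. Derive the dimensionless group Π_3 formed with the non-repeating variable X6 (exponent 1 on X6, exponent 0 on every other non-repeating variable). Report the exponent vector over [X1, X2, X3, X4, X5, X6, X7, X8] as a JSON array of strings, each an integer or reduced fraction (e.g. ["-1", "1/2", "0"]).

Dimensional matrix (T×Θ×I×M by X1×X2×X3×X4×X5×X6×X7×X8):
  T: [ 1 -2  1 -3 -2  3  0 -1]
  Θ: [ 0  0 -1  1  0 -1 -1  1]
  I: [-1  1 -1  1  1 -1  0  1]
  M: [ 0 -1 -1 -1 -1  1 -1  1]
Row reduction gives pivot columns X1,X2,X3; rank = 3
Pivot set = {X1,X2,X3}, free = {X4,X5,X6,X7,X8}
RREF:
  r0: [   1    0    0    2    0   -2   -1    0]
  r1: [   0    1    0    2    1   -2    0    0]
  r2: [   0    0    1   -1    0    1    1   -1]
  r3: [   0    0    0    0    0    0    0    0]
Fix exponent of X6 at 1, X4 at 0, X5 at 0, X7 at 0, X8 at 0; solve each RREF row for its pivot's exponent:
  r0: exp(X1) + (-2)·1 = 0 ⇒ exp(X1) = 2
  r1: exp(X2) + (-2)·1 = 0 ⇒ exp(X2) = 2
  r2: exp(X3) + (1)·1 = 0 ⇒ exp(X3) = -1
Π_3 = X1^2 · X2^2 · X3^-1 · X6

["2", "2", "-1", "0", "0", "1", "0", "0"]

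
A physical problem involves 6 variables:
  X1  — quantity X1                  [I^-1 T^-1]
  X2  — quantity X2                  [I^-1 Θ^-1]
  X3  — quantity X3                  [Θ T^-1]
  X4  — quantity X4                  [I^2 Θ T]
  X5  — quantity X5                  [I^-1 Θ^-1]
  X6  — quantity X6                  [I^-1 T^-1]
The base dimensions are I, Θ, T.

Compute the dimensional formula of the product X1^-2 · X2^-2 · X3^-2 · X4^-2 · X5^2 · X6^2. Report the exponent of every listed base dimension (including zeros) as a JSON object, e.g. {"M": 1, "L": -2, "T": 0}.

Dimensional matrix (I×Θ×T by X1×X2×X3×X4×X5×X6):
  I: [-1 -1  0  2 -1 -1]
  Θ: [ 0 -1  1  1 -1  0]
  T: [-1  0 -1  1  0 -1]
  [I]: (-2)·-1+(-2)·-1+(-2)·0+(-2)·2+(2)·-1+(2)·-1 = -4
  [Θ]: (-2)·0+(-2)·-1+(-2)·1+(-2)·1+(2)·-1+(2)·0 = -4
  [T]: (-2)·-1+(-2)·0+(-2)·-1+(-2)·1+(2)·0+(2)·-1 = 0
⇒ I^-4 Θ^-4

{"I": -4, "Θ": -4, "T": 0}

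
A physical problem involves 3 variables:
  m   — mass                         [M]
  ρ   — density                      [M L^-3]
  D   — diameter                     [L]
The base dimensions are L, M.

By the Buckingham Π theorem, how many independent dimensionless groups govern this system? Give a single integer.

Dimensional matrix (L×M by m×ρ×D):
  L: [ 0 -3  1]
  M: [ 1  1  0]
Echelon form has 2 nonzero rows (pivots: m,ρ)
3 vars − rank 2 = 1 Π group

1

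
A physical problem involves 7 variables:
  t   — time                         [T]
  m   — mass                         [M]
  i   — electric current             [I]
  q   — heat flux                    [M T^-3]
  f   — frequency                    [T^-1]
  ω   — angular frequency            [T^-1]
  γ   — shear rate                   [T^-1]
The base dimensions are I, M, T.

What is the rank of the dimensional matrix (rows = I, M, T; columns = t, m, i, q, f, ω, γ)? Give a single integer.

3

Write exponents as rows I,M,T / cols t,m,i,q,f,ω,γ:
  I: [ 0  0  1  0  0  0  0]
  M: [ 0  1  0  1  0  0  0]
  T: [ 1  0  0 -3 -1 -1 -1]
Echelon form has 3 nonzero rows (pivots: t,m,i)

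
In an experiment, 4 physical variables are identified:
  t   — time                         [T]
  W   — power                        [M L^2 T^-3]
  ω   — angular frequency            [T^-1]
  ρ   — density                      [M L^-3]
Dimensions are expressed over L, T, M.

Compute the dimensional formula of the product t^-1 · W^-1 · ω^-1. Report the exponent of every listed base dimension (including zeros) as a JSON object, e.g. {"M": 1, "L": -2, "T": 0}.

Write exponents as rows L,T,M / cols t,W,ω,ρ:
  L: [ 0  2  0 -3]
  T: [ 1 -3 -1  0]
  M: [ 0  1  0  1]
  [L]: (-1)·0+(-1)·2+(-1)·0 = -2
  [T]: (-1)·1+(-1)·-3+(-1)·-1 = 3
  [M]: (-1)·0+(-1)·1+(-1)·0 = -1
⇒ L^-2 T^3 M^-1

{"L": -2, "T": 3, "M": -1}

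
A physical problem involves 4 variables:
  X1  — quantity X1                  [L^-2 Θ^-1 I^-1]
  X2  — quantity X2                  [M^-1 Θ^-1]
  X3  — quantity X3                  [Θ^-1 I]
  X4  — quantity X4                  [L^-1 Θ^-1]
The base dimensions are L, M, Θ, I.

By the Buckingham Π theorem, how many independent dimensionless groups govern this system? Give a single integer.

Exponent matrix [L,M,Θ,I] × [X1,X2,X3,X4]:
  L: [-2  0  0 -1]
  M: [ 0 -1  0  0]
  Θ: [-1 -1 -1 -1]
  I: [-1  0  1  0]
Echelon form has 3 nonzero rows (pivots: X1,X2,X3)
4 vars − rank 3 = 1 Π group

1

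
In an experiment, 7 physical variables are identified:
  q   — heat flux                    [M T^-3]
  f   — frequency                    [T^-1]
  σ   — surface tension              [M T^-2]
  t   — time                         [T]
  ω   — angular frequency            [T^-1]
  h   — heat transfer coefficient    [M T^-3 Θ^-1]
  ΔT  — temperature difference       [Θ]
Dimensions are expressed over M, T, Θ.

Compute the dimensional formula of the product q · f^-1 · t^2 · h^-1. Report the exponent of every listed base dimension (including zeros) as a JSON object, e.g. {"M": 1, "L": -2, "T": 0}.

{"M": 0, "T": 3, "Θ": 1}

Exponent matrix [M,T,Θ] × [q,f,σ,t,ω,h,ΔT]:
  M: [ 1  0  1  0  0  1  0]
  T: [-3 -1 -2  1 -1 -3  0]
  Θ: [ 0  0  0  0  0 -1  1]
  [M]: (1)·1+(-1)·0+(2)·0+(-1)·1 = 0
  [T]: (1)·-3+(-1)·-1+(2)·1+(-1)·-3 = 3
  [Θ]: (1)·0+(-1)·0+(2)·0+(-1)·-1 = 1
⇒ T^3 Θ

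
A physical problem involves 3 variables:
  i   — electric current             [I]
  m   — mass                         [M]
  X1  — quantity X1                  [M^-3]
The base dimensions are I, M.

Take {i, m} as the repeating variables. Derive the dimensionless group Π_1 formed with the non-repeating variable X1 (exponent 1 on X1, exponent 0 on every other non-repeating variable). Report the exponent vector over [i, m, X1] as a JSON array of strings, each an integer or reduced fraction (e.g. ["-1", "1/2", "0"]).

["0", "3", "1"]

Write exponents as rows I,M / cols i,m,X1:
  I: [ 1  0  0]
  M: [ 0  1 -3]
Echelon form has 2 nonzero rows (pivots: i,m)
Repeat: i,m; free: X1
RREF:
  r0: [   1    0    0]
  r1: [   0    1   -3]
Fix exponent of X1 at 1; solve each RREF row for its pivot's exponent:
  r0: exp(i) + (0)·1 = 0 ⇒ exp(i) = 0
  r1: exp(m) + (-3)·1 = 0 ⇒ exp(m) = 3
Π_1 = m^3 · X1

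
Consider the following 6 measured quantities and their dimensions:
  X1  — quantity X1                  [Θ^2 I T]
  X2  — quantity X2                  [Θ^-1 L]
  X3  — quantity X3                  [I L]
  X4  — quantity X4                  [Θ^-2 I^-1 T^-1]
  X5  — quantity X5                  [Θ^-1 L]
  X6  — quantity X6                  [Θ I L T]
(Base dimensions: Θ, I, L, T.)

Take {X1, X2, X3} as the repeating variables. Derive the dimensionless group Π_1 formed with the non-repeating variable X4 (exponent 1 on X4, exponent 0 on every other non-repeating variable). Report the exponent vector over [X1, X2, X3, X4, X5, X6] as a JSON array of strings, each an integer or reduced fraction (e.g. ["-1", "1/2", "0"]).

Dimensional matrix (Θ×I×L×T by X1×X2×X3×X4×X5×X6):
  Θ: [ 2 -1  0 -2 -1  1]
  I: [ 1  0  1 -1  0  1]
  L: [ 0  1  1  0  1  1]
  T: [ 1  0  0 -1  0  1]
RREF → pivots at {X1,X2,X3} ⇒ r = 3
Repeat: X1,X2,X3; free: X4,X5,X6
RREF:
  r0: [   1    0    0   -1    0    1]
  r1: [   0    1    0    0    1    1]
  r2: [   0    0    1    0    0    0]
  r3: [   0    0    0    0    0    0]
Fix exponent of X4 at 1, X5 at 0, X6 at 0; solve each RREF row for its pivot's exponent:
  r0: exp(X1) + (-1)·1 = 0 ⇒ exp(X1) = 1
  r1: exp(X2) + (0)·1 = 0 ⇒ exp(X2) = 0
  r2: exp(X3) + (0)·1 = 0 ⇒ exp(X3) = 0
Π_1 = X1 · X4

["1", "0", "0", "1", "0", "0"]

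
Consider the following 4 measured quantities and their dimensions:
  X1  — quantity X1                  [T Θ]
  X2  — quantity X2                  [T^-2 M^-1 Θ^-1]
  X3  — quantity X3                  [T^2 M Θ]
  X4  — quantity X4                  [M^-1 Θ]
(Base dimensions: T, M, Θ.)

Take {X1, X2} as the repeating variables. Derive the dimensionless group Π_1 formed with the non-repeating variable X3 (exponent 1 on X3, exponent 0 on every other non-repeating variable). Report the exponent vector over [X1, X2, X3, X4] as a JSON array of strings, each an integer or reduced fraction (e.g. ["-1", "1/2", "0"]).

["0", "1", "1", "0"]

Write exponents as rows T,M,Θ / cols X1,X2,X3,X4:
  T: [ 1 -2  2  0]
  M: [ 0 -1  1 -1]
  Θ: [ 1 -1  1  1]
Row reduction gives pivot columns X1,X2; rank = 2
Pivot set = {X1,X2}, free = {X3,X4}
RREF:
  r0: [   1    0    0    2]
  r1: [   0    1   -1    1]
  r2: [   0    0    0    0]
Fix exponent of X3 at 1, X4 at 0; solve each RREF row for its pivot's exponent:
  r0: exp(X1) + (0)·1 = 0 ⇒ exp(X1) = 0
  r1: exp(X2) + (-1)·1 = 0 ⇒ exp(X2) = 1
Π_1 = X2 · X3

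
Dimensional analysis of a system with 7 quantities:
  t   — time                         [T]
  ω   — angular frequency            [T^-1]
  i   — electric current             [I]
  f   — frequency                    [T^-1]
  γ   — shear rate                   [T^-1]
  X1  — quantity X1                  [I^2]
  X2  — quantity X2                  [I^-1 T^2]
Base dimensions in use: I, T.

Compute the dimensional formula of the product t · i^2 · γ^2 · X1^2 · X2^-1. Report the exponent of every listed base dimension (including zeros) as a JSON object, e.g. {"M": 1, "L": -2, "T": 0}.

{"I": 7, "T": -3}

Write exponents as rows I,T / cols t,ω,i,f,γ,X1,X2:
  I: [ 0  0  1  0  0  2 -1]
  T: [ 1 -1  0 -1 -1  0  2]
  [I]: (1)·0+(2)·1+(2)·0+(2)·2+(-1)·-1 = 7
  [T]: (1)·1+(2)·0+(2)·-1+(2)·0+(-1)·2 = -3
⇒ I^7 T^-3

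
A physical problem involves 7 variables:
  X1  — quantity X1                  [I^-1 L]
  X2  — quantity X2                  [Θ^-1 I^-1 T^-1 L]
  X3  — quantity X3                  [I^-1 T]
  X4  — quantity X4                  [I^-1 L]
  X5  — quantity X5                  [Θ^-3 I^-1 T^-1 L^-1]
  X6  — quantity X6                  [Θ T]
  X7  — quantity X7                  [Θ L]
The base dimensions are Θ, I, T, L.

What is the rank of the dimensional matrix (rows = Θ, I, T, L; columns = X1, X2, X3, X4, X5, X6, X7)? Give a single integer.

3

Exponent matrix [Θ,I,T,L] × [X1,X2,X3,X4,X5,X6,X7]:
  Θ: [ 0 -1  0  0 -3  1  1]
  I: [-1 -1 -1 -1 -1  0  0]
  T: [ 0 -1  1  0 -1  1  0]
  L: [ 1  1  0  1 -1  0  1]
Row reduction gives pivot columns X1,X2,X3; rank = 3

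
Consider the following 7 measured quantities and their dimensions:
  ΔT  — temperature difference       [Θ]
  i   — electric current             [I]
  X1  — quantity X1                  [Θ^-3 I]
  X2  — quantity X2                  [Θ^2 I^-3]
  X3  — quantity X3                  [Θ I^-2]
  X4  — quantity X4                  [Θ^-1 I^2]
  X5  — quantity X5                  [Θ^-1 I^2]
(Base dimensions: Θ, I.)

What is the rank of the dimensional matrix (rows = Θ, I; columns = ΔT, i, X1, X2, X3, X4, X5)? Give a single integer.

Dimensional matrix (Θ×I by ΔT×i×X1×X2×X3×X4×X5):
  Θ: [ 1  0 -3  2  1 -1 -1]
  I: [ 0  1  1 -3 -2  2  2]
RREF → pivots at {ΔT,i} ⇒ r = 2

2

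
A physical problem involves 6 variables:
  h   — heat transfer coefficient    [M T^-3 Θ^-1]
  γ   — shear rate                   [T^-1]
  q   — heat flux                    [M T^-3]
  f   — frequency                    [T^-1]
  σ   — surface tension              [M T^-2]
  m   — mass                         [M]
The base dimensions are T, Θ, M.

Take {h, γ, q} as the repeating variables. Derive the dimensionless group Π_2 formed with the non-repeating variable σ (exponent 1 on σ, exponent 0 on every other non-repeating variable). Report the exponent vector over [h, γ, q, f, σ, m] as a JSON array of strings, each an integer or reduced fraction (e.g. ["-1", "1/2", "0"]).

Exponent matrix [T,Θ,M] × [h,γ,q,f,σ,m]:
  T: [-3 -1 -3 -1 -2  0]
  Θ: [-1  0  0  0  0  0]
  M: [ 1  0  1  0  1  1]
Row reduction gives pivot columns h,γ,q; rank = 3
Repeat: h,γ,q; free: f,σ,m
RREF:
  r0: [   1    0    0    0    0    0]
  r1: [   0    1    0    1   -1   -3]
  r2: [   0    0    1    0    1    1]
Fix exponent of σ at 1, f at 0, m at 0; solve each RREF row for its pivot's exponent:
  r0: exp(h) + (0)·1 = 0 ⇒ exp(h) = 0
  r1: exp(γ) + (-1)·1 = 0 ⇒ exp(γ) = 1
  r2: exp(q) + (1)·1 = 0 ⇒ exp(q) = -1
Π_2 = γ · q^-1 · σ

["0", "1", "-1", "0", "1", "0"]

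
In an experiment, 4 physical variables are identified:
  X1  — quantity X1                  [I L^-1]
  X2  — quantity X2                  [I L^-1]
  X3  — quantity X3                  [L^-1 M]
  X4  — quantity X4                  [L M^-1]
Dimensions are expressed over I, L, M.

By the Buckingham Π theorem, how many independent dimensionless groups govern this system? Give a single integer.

Dimensional matrix (I×L×M by X1×X2×X3×X4):
  I: [ 1  1  0  0]
  L: [-1 -1 -1  1]
  M: [ 0  0  1 -1]
Echelon form has 2 nonzero rows (pivots: X1,X3)
Π count = n − r = 4 − 2 = 2

2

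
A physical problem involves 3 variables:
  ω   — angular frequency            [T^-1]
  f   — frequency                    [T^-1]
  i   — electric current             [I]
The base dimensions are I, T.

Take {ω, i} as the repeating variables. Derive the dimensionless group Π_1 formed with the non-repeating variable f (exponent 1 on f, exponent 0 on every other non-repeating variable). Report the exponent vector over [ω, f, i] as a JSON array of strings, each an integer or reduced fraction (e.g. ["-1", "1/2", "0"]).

Exponent matrix [I,T] × [ω,f,i]:
  I: [ 0  0  1]
  T: [-1 -1  0]
Echelon form has 2 nonzero rows (pivots: ω,i)
Repeat: ω,i; free: f
RREF:
  r0: [   1    1    0]
  r1: [   0    0    1]
Fix exponent of f at 1; solve each RREF row for its pivot's exponent:
  r0: exp(ω) + (1)·1 = 0 ⇒ exp(ω) = -1
  r1: exp(i) + (0)·1 = 0 ⇒ exp(i) = 0
Π_1 = ω^-1 · f

["-1", "1", "0"]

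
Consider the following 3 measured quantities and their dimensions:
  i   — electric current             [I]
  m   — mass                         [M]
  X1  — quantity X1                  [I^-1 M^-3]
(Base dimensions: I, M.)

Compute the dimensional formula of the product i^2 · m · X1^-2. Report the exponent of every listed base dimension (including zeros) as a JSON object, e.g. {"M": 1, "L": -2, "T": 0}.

Dimensional matrix (I×M by i×m×X1):
  I: [ 1  0 -1]
  M: [ 0  1 -3]
  [I]: (2)·1+(1)·0+(-2)·-1 = 4
  [M]: (2)·0+(1)·1+(-2)·-3 = 7
⇒ I^4 M^7

{"I": 4, "M": 7}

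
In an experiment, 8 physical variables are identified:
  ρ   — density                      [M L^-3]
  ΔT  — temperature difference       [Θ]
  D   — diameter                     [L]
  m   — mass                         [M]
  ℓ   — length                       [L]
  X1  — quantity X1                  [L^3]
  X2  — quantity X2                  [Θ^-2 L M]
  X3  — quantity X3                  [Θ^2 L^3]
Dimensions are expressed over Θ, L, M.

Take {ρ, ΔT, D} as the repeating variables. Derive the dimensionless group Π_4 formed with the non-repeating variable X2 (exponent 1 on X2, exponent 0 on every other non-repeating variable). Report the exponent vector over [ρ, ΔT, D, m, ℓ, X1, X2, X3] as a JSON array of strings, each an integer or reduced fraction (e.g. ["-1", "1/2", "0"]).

Dimensional matrix (Θ×L×M by ρ×ΔT×D×m×ℓ×X1×X2×X3):
  Θ: [ 0  1  0  0  0  0 -2  2]
  L: [-3  0  1  0  1  3  1  3]
  M: [ 1  0  0  1  0  0  1  0]
Echelon form has 3 nonzero rows (pivots: ρ,ΔT,D)
Pivot set = {ρ,ΔT,D}, free = {m,ℓ,X1,X2,X3}
RREF:
  r0: [   1    0    0    1    0    0    1    0]
  r1: [   0    1    0    0    0    0   -2    2]
  r2: [   0    0    1    3    1    3    4    3]
Fix exponent of X2 at 1, m at 0, ℓ at 0, X1 at 0, X3 at 0; solve each RREF row for its pivot's exponent:
  r0: exp(ρ) + (1)·1 = 0 ⇒ exp(ρ) = -1
  r1: exp(ΔT) + (-2)·1 = 0 ⇒ exp(ΔT) = 2
  r2: exp(D) + (4)·1 = 0 ⇒ exp(D) = -4
Π_4 = ρ^-1 · ΔT^2 · D^-4 · X2

["-1", "2", "-4", "0", "0", "0", "1", "0"]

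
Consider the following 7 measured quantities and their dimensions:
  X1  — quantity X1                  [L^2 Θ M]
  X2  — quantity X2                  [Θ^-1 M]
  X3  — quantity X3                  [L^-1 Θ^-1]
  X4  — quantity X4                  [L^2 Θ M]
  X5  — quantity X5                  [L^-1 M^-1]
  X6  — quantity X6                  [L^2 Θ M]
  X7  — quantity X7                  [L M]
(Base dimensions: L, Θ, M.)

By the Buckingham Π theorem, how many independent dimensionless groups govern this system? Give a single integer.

5

Exponent matrix [L,Θ,M] × [X1,X2,X3,X4,X5,X6,X7]:
  L: [ 2  0 -1  2 -1  2  1]
  Θ: [ 1 -1 -1  1  0  1  0]
  M: [ 1  1  0  1 -1  1  1]
Echelon form has 2 nonzero rows (pivots: X1,X2)
n=7, r=2 ⇒ 5 dimensionless groups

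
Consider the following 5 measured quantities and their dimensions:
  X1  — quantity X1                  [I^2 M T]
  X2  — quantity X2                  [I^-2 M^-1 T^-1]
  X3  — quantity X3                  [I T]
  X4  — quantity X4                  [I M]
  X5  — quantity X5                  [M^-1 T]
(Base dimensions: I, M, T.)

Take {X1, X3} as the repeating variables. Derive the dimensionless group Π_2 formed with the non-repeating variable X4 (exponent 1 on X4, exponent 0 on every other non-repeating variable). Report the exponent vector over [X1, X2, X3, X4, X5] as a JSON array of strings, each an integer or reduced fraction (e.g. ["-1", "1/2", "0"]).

["-1", "0", "1", "1", "0"]

Write exponents as rows I,M,T / cols X1,X2,X3,X4,X5:
  I: [ 2 -2  1  1  0]
  M: [ 1 -1  0  1 -1]
  T: [ 1 -1  1  0  1]
Echelon form has 2 nonzero rows (pivots: X1,X3)
Repeat: X1,X3; free: X2,X4,X5
RREF:
  r0: [   1   -1    0    1   -1]
  r1: [   0    0    1   -1    2]
  r2: [   0    0    0    0    0]
Fix exponent of X4 at 1, X2 at 0, X5 at 0; solve each RREF row for its pivot's exponent:
  r0: exp(X1) + (1)·1 = 0 ⇒ exp(X1) = -1
  r1: exp(X3) + (-1)·1 = 0 ⇒ exp(X3) = 1
Π_2 = X1^-1 · X3 · X4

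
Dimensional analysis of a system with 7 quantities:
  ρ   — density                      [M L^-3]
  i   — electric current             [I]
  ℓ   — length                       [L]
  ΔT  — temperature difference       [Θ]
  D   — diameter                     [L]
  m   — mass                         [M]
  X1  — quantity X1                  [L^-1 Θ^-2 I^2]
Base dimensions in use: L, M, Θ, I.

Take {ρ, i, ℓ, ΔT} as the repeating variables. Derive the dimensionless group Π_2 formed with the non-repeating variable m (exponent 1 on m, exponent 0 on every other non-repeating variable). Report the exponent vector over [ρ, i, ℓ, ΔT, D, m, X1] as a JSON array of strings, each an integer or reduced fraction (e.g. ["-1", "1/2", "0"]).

Exponent matrix [L,M,Θ,I] × [ρ,i,ℓ,ΔT,D,m,X1]:
  L: [-3  0  1  0  1  0 -1]
  M: [ 1  0  0  0  0  1  0]
  Θ: [ 0  0  0  1  0  0 -2]
  I: [ 0  1  0  0  0  0  2]
Row reduction gives pivot columns ρ,i,ℓ,ΔT; rank = 4
Repeat: ρ,i,ℓ,ΔT; free: D,m,X1
RREF:
  r0: [   1    0    0    0    0    1    0]
  r1: [   0    1    0    0    0    0    2]
  r2: [   0    0    1    0    1    3   -1]
  r3: [   0    0    0    1    0    0   -2]
Fix exponent of m at 1, D at 0, X1 at 0; solve each RREF row for its pivot's exponent:
  r0: exp(ρ) + (1)·1 = 0 ⇒ exp(ρ) = -1
  r1: exp(i) + (0)·1 = 0 ⇒ exp(i) = 0
  r2: exp(ℓ) + (3)·1 = 0 ⇒ exp(ℓ) = -3
  r3: exp(ΔT) + (0)·1 = 0 ⇒ exp(ΔT) = 0
Π_2 = ρ^-1 · ℓ^-3 · m

["-1", "0", "-3", "0", "0", "1", "0"]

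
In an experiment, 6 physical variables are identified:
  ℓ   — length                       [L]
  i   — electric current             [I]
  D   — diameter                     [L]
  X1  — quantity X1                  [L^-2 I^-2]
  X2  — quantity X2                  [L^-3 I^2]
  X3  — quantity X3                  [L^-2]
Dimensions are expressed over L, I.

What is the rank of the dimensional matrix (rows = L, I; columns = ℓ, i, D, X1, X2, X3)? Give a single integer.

2

Dimensional matrix (L×I by ℓ×i×D×X1×X2×X3):
  L: [ 1  0  1 -2 -3 -2]
  I: [ 0  1  0 -2  2  0]
Row reduction gives pivot columns ℓ,i; rank = 2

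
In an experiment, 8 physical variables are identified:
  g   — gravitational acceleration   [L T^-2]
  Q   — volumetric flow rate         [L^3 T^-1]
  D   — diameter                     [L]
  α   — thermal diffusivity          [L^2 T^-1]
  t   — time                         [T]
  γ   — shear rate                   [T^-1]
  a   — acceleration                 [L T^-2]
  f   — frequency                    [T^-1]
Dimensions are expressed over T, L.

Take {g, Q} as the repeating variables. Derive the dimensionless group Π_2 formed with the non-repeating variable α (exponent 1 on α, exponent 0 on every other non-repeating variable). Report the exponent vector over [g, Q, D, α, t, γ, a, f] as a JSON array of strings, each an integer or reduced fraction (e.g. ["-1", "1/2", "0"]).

["-1/5", "-3/5", "0", "1", "0", "0", "0", "0"]

Exponent matrix [T,L] × [g,Q,D,α,t,γ,a,f]:
  T: [-2 -1  0 -1  1 -1 -2 -1]
  L: [ 1  3  1  2  0  0  1  0]
RREF → pivots at {g,Q} ⇒ r = 2
Repeat: g,Q; free: D,α,t,γ,a,f
RREF:
  r0: [   1    0 -1/5  1/5 -3/5  3/5    1  3/5]
  r1: [   0    1  2/5  3/5  1/5 -1/5    0 -1/5]
Fix exponent of α at 1, D at 0, t at 0, γ at 0, a at 0, f at 0; solve each RREF row for its pivot's exponent:
  r0: exp(g) + (1/5)·1 = 0 ⇒ exp(g) = -1/5
  r1: exp(Q) + (3/5)·1 = 0 ⇒ exp(Q) = -3/5
Π_2 = g^(-1/5) · Q^(-3/5) · α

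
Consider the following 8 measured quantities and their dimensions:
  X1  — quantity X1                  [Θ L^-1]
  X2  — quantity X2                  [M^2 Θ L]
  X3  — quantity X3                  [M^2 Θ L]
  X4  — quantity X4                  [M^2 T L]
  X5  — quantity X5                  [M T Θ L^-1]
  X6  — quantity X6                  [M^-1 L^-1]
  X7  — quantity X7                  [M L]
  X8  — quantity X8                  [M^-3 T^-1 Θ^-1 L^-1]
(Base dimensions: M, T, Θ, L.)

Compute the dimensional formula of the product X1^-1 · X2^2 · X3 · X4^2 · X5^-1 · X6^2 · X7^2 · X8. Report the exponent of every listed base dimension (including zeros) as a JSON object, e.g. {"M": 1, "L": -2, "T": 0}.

{"M": 6, "T": 0, "Θ": 0, "L": 6}

Write exponents as rows M,T,Θ,L / cols X1,X2,X3,X4,X5,X6,X7,X8:
  M: [ 0  2  2  2  1 -1  1 -3]
  T: [ 0  0  0  1  1  0  0 -1]
  Θ: [ 1  1  1  0  1  0  0 -1]
  L: [-1  1  1  1 -1 -1  1 -1]
  [M]: (-1)·0+(2)·2+(1)·2+(2)·2+(-1)·1+(2)·-1+(2)·1+(1)·-3 = 6
  [T]: (-1)·0+(2)·0+(1)·0+(2)·1+(-1)·1+(2)·0+(2)·0+(1)·-1 = 0
  [Θ]: (-1)·1+(2)·1+(1)·1+(2)·0+(-1)·1+(2)·0+(2)·0+(1)·-1 = 0
  [L]: (-1)·-1+(2)·1+(1)·1+(2)·1+(-1)·-1+(2)·-1+(2)·1+(1)·-1 = 6
⇒ M^6 L^6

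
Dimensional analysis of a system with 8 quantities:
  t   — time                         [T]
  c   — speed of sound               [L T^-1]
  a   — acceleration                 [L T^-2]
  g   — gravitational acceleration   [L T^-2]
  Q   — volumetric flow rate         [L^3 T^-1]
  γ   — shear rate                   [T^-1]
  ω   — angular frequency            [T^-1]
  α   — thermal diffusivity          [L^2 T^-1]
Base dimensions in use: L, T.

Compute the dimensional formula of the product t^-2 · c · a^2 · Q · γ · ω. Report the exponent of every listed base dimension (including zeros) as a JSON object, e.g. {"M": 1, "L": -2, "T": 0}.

Dimensional matrix (L×T by t×c×a×g×Q×γ×ω×α):
  L: [ 0  1  1  1  3  0  0  2]
  T: [ 1 -1 -2 -2 -1 -1 -1 -1]
  [L]: (-2)·0+(1)·1+(2)·1+(1)·3+(1)·0+(1)·0 = 6
  [T]: (-2)·1+(1)·-1+(2)·-2+(1)·-1+(1)·-1+(1)·-1 = -10
⇒ L^6 T^-10

{"L": 6, "T": -10}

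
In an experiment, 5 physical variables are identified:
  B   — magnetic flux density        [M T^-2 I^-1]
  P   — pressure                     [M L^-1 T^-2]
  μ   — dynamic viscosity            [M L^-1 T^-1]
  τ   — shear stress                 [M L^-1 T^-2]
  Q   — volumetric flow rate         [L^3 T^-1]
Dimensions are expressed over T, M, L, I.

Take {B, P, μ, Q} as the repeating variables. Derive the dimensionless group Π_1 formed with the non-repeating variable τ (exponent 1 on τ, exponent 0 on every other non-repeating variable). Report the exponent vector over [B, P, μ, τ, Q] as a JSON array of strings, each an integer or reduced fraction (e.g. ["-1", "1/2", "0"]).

["0", "-1", "0", "1", "0"]

Dimensional matrix (T×M×L×I by B×P×μ×τ×Q):
  T: [-2 -2 -1 -2 -1]
  M: [ 1  1  1  1  0]
  L: [ 0 -1 -1 -1  3]
  I: [-1  0  0  0  0]
Row reduction gives pivot columns B,P,μ,Q; rank = 4
Repeat: B,P,μ,Q; free: τ
RREF:
  r0: [   1    0    0    0    0]
  r1: [   0    1    0    1    0]
  r2: [   0    0    1    0    0]
  r3: [   0    0    0    0    1]
Fix exponent of τ at 1; solve each RREF row for its pivot's exponent:
  r0: exp(B) + (0)·1 = 0 ⇒ exp(B) = 0
  r1: exp(P) + (1)·1 = 0 ⇒ exp(P) = -1
  r2: exp(μ) + (0)·1 = 0 ⇒ exp(μ) = 0
  r3: exp(Q) + (0)·1 = 0 ⇒ exp(Q) = 0
Π_1 = P^-1 · τ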